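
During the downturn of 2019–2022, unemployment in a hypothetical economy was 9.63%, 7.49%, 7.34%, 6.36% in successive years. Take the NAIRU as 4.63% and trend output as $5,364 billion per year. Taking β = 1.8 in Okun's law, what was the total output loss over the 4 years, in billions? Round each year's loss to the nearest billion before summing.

Year 2019: gap = -1.8 × (9.63 - 4.63) = -9%, loss ≈ 5364 × 9/100 ≈ 483.
Year 2020: gap = -1.8 × (7.49 - 4.63) = -5.148%, loss ≈ 5364 × 5.148/100 ≈ 276.
Year 2021: gap = -1.8 × (7.34 - 4.63) = -4.878%, loss ≈ 5364 × 4.878/100 ≈ 262.
Year 2022: gap = -1.8 × (6.36 - 4.63) = -3.114%, loss ≈ 5364 × 3.114/100 ≈ 167.
Total lost output = 483 + 276 + 262 + 167 = 1188 billion.

$1,188 billion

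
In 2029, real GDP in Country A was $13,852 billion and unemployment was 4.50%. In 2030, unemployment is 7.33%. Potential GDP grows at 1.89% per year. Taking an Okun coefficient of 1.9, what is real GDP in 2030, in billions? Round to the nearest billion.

Δu = 7.33 - 4.5 = 2.83 points.
Okun's law (growth form): g_Y = g_Y* - β × Δu = 1.89 - 1.9 × (2.83) = 1.89 - 5.377 = -3.487%.
Real GDP in the next year = 13852 × (1 - 3.487/100) = 13852 × 0.96513 ≈ 13369 billion.

$13,369 billion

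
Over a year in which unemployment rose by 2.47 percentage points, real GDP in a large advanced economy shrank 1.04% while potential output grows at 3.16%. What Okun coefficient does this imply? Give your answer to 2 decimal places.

Growth form: g_Y = g_Y* - β × Δu, so β = (g_Y* - g_Y)/Δu.
β = (3.16 + 1.04)/2.47 = 4.2/2.47 = 1.70.

β ≈ 1.70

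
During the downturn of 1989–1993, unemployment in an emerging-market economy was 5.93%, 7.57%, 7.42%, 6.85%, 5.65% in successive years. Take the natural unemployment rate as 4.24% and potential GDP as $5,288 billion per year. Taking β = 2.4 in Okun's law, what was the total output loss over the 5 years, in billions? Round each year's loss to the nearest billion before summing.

$1,551 billion

Year 1989: gap = -2.4 × (5.93 - 4.24) = -4.056%, loss ≈ 5288 × 4.056/100 ≈ 214.
Year 1990: gap = -2.4 × (7.57 - 4.24) = -7.992%, loss ≈ 5288 × 7.992/100 ≈ 423.
Year 1991: gap = -2.4 × (7.42 - 4.24) = -7.632%, loss ≈ 5288 × 7.632/100 ≈ 404.
Year 1992: gap = -2.4 × (6.85 - 4.24) = -6.264%, loss ≈ 5288 × 6.264/100 ≈ 331.
Year 1993: gap = -2.4 × (5.65 - 4.24) = -3.384%, loss ≈ 5288 × 3.384/100 ≈ 179.
Total lost output = 214 + 423 + 404 + 331 + 179 = 1551 billion.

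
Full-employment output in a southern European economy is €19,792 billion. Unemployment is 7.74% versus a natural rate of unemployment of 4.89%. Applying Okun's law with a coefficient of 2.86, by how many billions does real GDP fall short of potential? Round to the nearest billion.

Output gap = -2.86 × (7.74 - 4.89) = -2.86 × 2.85 = -8.151%.
Actual GDP ≈ 19792 × 0.91849 ≈ 18179 billion, so the shortfall is 19792 - 18179 = 1613 billion.

€1,613 billion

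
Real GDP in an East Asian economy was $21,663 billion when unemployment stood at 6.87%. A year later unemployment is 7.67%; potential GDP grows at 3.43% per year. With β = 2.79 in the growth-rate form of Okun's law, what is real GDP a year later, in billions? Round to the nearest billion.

Δu = 7.67 - 6.87 = 0.8 points.
Okun's law (growth form): g_Y = g_Y* - β × Δu = 3.43 - 2.79 × (0.80) = 3.43 - 2.232 = 1.198%.
Real GDP in the next year = 21663 × (1 + 1.198/100) = 21663 × 1.01198 ≈ 21923 billion.

$21,923 billion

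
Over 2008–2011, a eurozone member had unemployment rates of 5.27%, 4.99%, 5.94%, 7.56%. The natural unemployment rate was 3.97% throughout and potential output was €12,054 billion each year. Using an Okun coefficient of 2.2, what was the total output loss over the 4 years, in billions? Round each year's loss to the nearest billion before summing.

€2,089 billion

Year 2008: gap = -2.2 × (5.27 - 3.97) = -2.86%, loss ≈ 12054 × 2.86/100 ≈ 345.
Year 2009: gap = -2.2 × (4.99 - 3.97) = -2.244%, loss ≈ 12054 × 2.244/100 ≈ 270.
Year 2010: gap = -2.2 × (5.94 - 3.97) = -4.334%, loss ≈ 12054 × 4.334/100 ≈ 522.
Year 2011: gap = -2.2 × (7.56 - 3.97) = -7.898%, loss ≈ 12054 × 7.898/100 ≈ 952.
Total lost output = 345 + 270 + 522 + 952 = 2089 billion.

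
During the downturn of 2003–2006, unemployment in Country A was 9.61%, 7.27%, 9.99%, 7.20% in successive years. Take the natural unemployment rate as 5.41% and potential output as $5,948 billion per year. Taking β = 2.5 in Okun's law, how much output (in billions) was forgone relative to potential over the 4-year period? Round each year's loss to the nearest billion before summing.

Year 2003: gap = -2.5 × (9.61 - 5.41) = -10.5%, loss ≈ 5948 × 10.5/100 ≈ 625.
Year 2004: gap = -2.5 × (7.27 - 5.41) = -4.65%, loss ≈ 5948 × 4.65/100 ≈ 277.
Year 2005: gap = -2.5 × (9.99 - 5.41) = -11.45%, loss ≈ 5948 × 11.45/100 ≈ 681.
Year 2006: gap = -2.5 × (7.2 - 5.41) = -4.475%, loss ≈ 5948 × 4.475/100 ≈ 266.
Total lost output = 625 + 277 + 681 + 266 = 1849 billion.

$1,849 billion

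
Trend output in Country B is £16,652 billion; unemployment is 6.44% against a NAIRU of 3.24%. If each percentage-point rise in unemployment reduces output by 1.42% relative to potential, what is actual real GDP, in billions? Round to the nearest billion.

£15,895 billion

Unemployment gap = 6.44 - 3.24 = 3.2 points, so the output gap is -1.42 × 3.2 = -4.544%.
Actual GDP = 16652 × (1 - 4.544/100) = 16652 × 0.95456 ≈ 15895 billion.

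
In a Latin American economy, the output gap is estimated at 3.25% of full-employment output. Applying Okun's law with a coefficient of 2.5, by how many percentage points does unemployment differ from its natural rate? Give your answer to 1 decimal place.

-1.3 percentage points

Okun's law: output gap = -β × (u - u*), so u - u* = -(output gap)/β.
u - u* = -(3.25)/2.5 = -1.3 percentage points.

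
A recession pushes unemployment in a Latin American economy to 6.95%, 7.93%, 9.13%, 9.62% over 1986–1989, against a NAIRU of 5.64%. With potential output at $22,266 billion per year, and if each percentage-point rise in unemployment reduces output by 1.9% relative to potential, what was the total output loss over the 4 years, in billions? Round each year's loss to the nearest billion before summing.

$4,683 billion

Year 1986: gap = -1.9 × (6.95 - 5.64) = -2.489%, loss ≈ 22266 × 2.489/100 ≈ 554.
Year 1987: gap = -1.9 × (7.93 - 5.64) = -4.351%, loss ≈ 22266 × 4.351/100 ≈ 969.
Year 1988: gap = -1.9 × (9.13 - 5.64) = -6.631%, loss ≈ 22266 × 6.631/100 ≈ 1476.
Year 1989: gap = -1.9 × (9.62 - 5.64) = -7.562%, loss ≈ 22266 × 7.562/100 ≈ 1684.
Total lost output = 554 + 969 + 1476 + 1684 = 4683 billion.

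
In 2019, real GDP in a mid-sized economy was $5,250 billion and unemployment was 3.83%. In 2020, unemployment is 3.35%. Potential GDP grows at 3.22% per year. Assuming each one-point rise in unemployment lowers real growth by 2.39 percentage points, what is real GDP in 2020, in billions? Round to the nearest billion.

$5,479 billion

Δu = 3.35 - 3.83 = -0.48 points.
Okun's law (growth form): g_Y = g_Y* - β × Δu = 3.22 - 2.39 × (-0.48) = 3.22 + 1.1472 = 4.3672%.
Real GDP in the next year = 5250 × (1 + 4.3672/100) = 5250 × 1.043672 ≈ 5479 billion.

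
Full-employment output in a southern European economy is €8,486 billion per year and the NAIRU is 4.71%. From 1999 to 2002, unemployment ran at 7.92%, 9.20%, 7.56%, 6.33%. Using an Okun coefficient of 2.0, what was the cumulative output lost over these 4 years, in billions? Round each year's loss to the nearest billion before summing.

Year 1999: gap = -2.0 × (7.92 - 4.71) = -6.42%, loss ≈ 8486 × 6.42/100 ≈ 545.
Year 2000: gap = -2.0 × (9.2 - 4.71) = -8.98%, loss ≈ 8486 × 8.98/100 ≈ 762.
Year 2001: gap = -2.0 × (7.56 - 4.71) = -5.7%, loss ≈ 8486 × 5.7/100 ≈ 484.
Year 2002: gap = -2.0 × (6.33 - 4.71) = -3.24%, loss ≈ 8486 × 3.24/100 ≈ 275.
Total lost output = 545 + 762 + 484 + 275 = 2066 billion.

€2,066 billion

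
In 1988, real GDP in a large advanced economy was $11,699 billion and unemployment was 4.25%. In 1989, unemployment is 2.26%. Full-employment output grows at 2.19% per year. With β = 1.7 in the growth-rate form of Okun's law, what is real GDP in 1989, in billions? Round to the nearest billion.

$12,351 billion

Δu = 2.26 - 4.25 = -1.99 points.
Okun's law (growth form): g_Y = g_Y* - β × Δu = 2.19 - 1.7 × (-1.99) = 2.19 + 3.383 = 5.573%.
Real GDP in the next year = 11699 × (1 + 5.573/100) = 11699 × 1.05573 ≈ 12351 billion.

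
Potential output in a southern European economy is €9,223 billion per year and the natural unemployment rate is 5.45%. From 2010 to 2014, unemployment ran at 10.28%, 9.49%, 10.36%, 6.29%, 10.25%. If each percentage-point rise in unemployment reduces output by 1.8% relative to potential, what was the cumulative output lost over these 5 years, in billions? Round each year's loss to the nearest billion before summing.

€3,224 billion

Year 2010: gap = -1.8 × (10.28 - 5.45) = -8.694%, loss ≈ 9223 × 8.694/100 ≈ 802.
Year 2011: gap = -1.8 × (9.49 - 5.45) = -7.272%, loss ≈ 9223 × 7.272/100 ≈ 671.
Year 2012: gap = -1.8 × (10.36 - 5.45) = -8.838%, loss ≈ 9223 × 8.838/100 ≈ 815.
Year 2013: gap = -1.8 × (6.29 - 5.45) = -1.512%, loss ≈ 9223 × 1.512/100 ≈ 139.
Year 2014: gap = -1.8 × (10.25 - 5.45) = -8.64%, loss ≈ 9223 × 8.64/100 ≈ 797.
Total lost output = 802 + 671 + 815 + 139 + 797 = 3224 billion.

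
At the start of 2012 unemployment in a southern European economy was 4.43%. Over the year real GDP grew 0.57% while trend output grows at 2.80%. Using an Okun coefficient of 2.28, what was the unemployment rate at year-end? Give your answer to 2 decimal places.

5.41%

Growth-rate Okun's law: g_Y = g_Y* - β × Δu, so Δu = (g_Y* - g_Y)/β.
Δu = (2.8 - 0.57)/2.28 = 2.23/2.28 = 0.98 percentage points.
Year-end unemployment = 4.43 + 0.98 = 5.41%.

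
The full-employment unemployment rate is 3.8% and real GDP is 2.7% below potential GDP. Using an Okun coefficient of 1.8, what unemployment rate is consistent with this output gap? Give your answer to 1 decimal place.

From Okun's law, u - u* = -(output gap)/β = -(-2.7)/1.8 = 1.5 points.
So u = 3.8 + 1.5 = 5.3%.

5.3%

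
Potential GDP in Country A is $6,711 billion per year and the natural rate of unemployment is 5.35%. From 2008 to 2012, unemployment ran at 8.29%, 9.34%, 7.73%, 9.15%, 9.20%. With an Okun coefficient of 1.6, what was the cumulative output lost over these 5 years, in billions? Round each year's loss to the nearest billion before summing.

Year 2008: gap = -1.6 × (8.29 - 5.35) = -4.704%, loss ≈ 6711 × 4.704/100 ≈ 316.
Year 2009: gap = -1.6 × (9.34 - 5.35) = -6.384%, loss ≈ 6711 × 6.384/100 ≈ 428.
Year 2010: gap = -1.6 × (7.73 - 5.35) = -3.808%, loss ≈ 6711 × 3.808/100 ≈ 256.
Year 2011: gap = -1.6 × (9.15 - 5.35) = -6.08%, loss ≈ 6711 × 6.08/100 ≈ 408.
Year 2012: gap = -1.6 × (9.2 - 5.35) = -6.16%, loss ≈ 6711 × 6.16/100 ≈ 413.
Total lost output = 316 + 428 + 256 + 408 + 413 = 1821 billion.

$1,821 billion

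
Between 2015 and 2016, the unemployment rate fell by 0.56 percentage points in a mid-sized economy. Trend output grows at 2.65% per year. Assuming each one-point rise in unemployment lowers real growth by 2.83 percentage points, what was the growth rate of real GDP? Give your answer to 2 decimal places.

4.23%

Growth-rate Okun's law: g_Y = g_Y* - β × Δu.
g_Y = 2.65 - 2.83 × (-0.56) = 2.65 + 1.5848 = 4.2348%, i.e. 4.23% to 2 d.p.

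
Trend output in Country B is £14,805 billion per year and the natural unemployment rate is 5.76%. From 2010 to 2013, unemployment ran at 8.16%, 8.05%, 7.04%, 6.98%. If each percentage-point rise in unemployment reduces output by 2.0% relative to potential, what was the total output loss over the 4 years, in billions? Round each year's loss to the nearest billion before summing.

Year 2010: gap = -2.0 × (8.16 - 5.76) = -4.8%, loss ≈ 14805 × 4.8/100 ≈ 711.
Year 2011: gap = -2.0 × (8.05 - 5.76) = -4.58%, loss ≈ 14805 × 4.58/100 ≈ 678.
Year 2012: gap = -2.0 × (7.04 - 5.76) = -2.56%, loss ≈ 14805 × 2.56/100 ≈ 379.
Year 2013: gap = -2.0 × (6.98 - 5.76) = -2.44%, loss ≈ 14805 × 2.44/100 ≈ 361.
Total lost output = 711 + 678 + 379 + 361 = 2129 billion.

£2,129 billion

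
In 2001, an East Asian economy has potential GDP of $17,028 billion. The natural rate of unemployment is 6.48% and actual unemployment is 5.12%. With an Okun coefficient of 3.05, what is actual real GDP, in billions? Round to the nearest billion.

$17,734 billion

Unemployment gap = 5.12 - 6.48 = -1.36 points, so the output gap is -3.05 × (-1.36) = 4.148%.
Actual GDP = 17028 × (1 + 4.148/100) = 17028 × 1.04148 ≈ 17734 billion.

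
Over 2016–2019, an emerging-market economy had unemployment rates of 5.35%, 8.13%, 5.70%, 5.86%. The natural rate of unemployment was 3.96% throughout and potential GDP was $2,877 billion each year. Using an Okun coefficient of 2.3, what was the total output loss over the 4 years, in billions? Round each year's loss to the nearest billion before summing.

Year 2016: gap = -2.3 × (5.35 - 3.96) = -3.197%, loss ≈ 2877 × 3.197/100 ≈ 92.
Year 2017: gap = -2.3 × (8.13 - 3.96) = -9.591%, loss ≈ 2877 × 9.591/100 ≈ 276.
Year 2018: gap = -2.3 × (5.7 - 3.96) = -4.002%, loss ≈ 2877 × 4.002/100 ≈ 115.
Year 2019: gap = -2.3 × (5.86 - 3.96) = -4.37%, loss ≈ 2877 × 4.37/100 ≈ 126.
Total lost output = 92 + 276 + 115 + 126 = 609 billion.

$609 billion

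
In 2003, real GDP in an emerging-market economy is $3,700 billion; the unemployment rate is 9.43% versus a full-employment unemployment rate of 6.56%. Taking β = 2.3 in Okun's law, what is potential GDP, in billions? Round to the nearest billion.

Unemployment gap = 9.43 - 6.56 = 2.87 points, so output gap = -2.3 × 2.87 = -6.601%.
Since Y = Y* × (1 + gap/100), Y* = 3700/0.93399 ≈ 3961 billion.

$3,961 billion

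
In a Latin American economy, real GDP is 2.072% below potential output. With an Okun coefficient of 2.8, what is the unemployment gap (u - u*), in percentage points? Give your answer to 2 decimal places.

0.74 percentage points

Okun's law: output gap = -β × (u - u*), so u - u* = -(output gap)/β.
u - u* = -(-2.072)/2.8 = 0.74 percentage points.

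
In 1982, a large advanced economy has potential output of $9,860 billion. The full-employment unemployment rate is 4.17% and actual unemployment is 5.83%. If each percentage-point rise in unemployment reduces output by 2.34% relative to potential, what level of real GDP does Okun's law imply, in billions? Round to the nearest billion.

$9,477 billion

Unemployment gap = 5.83 - 4.17 = 1.66 points, so the output gap is -2.34 × 1.66 = -3.8844%.
Actual GDP = 9860 × (1 - 3.8844/100) = 9860 × 0.961156 ≈ 9477 billion.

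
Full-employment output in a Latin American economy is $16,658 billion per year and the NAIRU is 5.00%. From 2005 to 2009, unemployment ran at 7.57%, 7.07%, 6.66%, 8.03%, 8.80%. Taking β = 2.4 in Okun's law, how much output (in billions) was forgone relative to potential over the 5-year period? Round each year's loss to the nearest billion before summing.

Year 2005: gap = -2.4 × (7.57 - 5) = -6.168%, loss ≈ 16658 × 6.168/100 ≈ 1027.
Year 2006: gap = -2.4 × (7.07 - 5) = -4.968%, loss ≈ 16658 × 4.968/100 ≈ 828.
Year 2007: gap = -2.4 × (6.66 - 5) = -3.984%, loss ≈ 16658 × 3.984/100 ≈ 664.
Year 2008: gap = -2.4 × (8.03 - 5) = -7.272%, loss ≈ 16658 × 7.272/100 ≈ 1211.
Year 2009: gap = -2.4 × (8.8 - 5) = -9.12%, loss ≈ 16658 × 9.12/100 ≈ 1519.
Total lost output = 1027 + 828 + 664 + 1211 + 1519 = 5249 billion.

$5,249 billion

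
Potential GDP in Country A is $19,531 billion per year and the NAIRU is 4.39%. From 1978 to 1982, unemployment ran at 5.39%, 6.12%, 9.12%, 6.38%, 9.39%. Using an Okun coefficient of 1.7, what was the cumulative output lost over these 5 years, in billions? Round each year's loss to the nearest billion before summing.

$4,797 billion

Year 1978: gap = -1.7 × (5.39 - 4.39) = -1.7%, loss ≈ 19531 × 1.7/100 ≈ 332.
Year 1979: gap = -1.7 × (6.12 - 4.39) = -2.941%, loss ≈ 19531 × 2.941/100 ≈ 574.
Year 1980: gap = -1.7 × (9.12 - 4.39) = -8.041%, loss ≈ 19531 × 8.041/100 ≈ 1570.
Year 1981: gap = -1.7 × (6.38 - 4.39) = -3.383%, loss ≈ 19531 × 3.383/100 ≈ 661.
Year 1982: gap = -1.7 × (9.39 - 4.39) = -8.5%, loss ≈ 19531 × 8.5/100 ≈ 1660.
Total lost output = 332 + 574 + 1570 + 661 + 1660 = 4797 billion.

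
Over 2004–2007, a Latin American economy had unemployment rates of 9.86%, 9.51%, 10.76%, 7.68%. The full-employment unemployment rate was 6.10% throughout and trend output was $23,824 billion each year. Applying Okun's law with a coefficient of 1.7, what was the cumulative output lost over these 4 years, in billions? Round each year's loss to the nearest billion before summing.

$5,431 billion

Year 2004: gap = -1.7 × (9.86 - 6.1) = -6.392%, loss ≈ 23824 × 6.392/100 ≈ 1523.
Year 2005: gap = -1.7 × (9.51 - 6.1) = -5.797%, loss ≈ 23824 × 5.797/100 ≈ 1381.
Year 2006: gap = -1.7 × (10.76 - 6.1) = -7.922%, loss ≈ 23824 × 7.922/100 ≈ 1887.
Year 2007: gap = -1.7 × (7.68 - 6.1) = -2.686%, loss ≈ 23824 × 2.686/100 ≈ 640.
Total lost output = 1523 + 1381 + 1887 + 640 = 5431 billion.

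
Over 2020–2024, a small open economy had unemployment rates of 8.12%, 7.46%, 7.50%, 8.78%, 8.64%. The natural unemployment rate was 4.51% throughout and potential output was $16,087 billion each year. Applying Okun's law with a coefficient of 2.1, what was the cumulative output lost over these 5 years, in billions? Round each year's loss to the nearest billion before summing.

Year 2020: gap = -2.1 × (8.12 - 4.51) = -7.581%, loss ≈ 16087 × 7.581/100 ≈ 1220.
Year 2021: gap = -2.1 × (7.46 - 4.51) = -6.195%, loss ≈ 16087 × 6.195/100 ≈ 997.
Year 2022: gap = -2.1 × (7.5 - 4.51) = -6.279%, loss ≈ 16087 × 6.279/100 ≈ 1010.
Year 2023: gap = -2.1 × (8.78 - 4.51) = -8.967%, loss ≈ 16087 × 8.967/100 ≈ 1443.
Year 2024: gap = -2.1 × (8.64 - 4.51) = -8.673%, loss ≈ 16087 × 8.673/100 ≈ 1395.
Total lost output = 1220 + 997 + 1010 + 1443 + 1395 = 6065 billion.

$6,065 billion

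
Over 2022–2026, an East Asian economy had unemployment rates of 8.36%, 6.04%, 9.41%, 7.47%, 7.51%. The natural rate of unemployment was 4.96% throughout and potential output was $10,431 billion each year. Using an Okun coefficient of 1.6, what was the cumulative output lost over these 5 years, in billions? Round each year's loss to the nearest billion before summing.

$2,335 billion

Year 2022: gap = -1.6 × (8.36 - 4.96) = -5.44%, loss ≈ 10431 × 5.44/100 ≈ 567.
Year 2023: gap = -1.6 × (6.04 - 4.96) = -1.728%, loss ≈ 10431 × 1.728/100 ≈ 180.
Year 2024: gap = -1.6 × (9.41 - 4.96) = -7.12%, loss ≈ 10431 × 7.12/100 ≈ 743.
Year 2025: gap = -1.6 × (7.47 - 4.96) = -4.016%, loss ≈ 10431 × 4.016/100 ≈ 419.
Year 2026: gap = -1.6 × (7.51 - 4.96) = -4.08%, loss ≈ 10431 × 4.08/100 ≈ 426.
Total lost output = 567 + 180 + 743 + 419 + 426 = 2335 billion.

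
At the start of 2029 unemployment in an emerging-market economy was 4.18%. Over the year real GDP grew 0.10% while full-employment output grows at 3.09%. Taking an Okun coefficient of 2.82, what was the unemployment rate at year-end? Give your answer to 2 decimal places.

Growth-rate Okun's law: g_Y = g_Y* - β × Δu, so Δu = (g_Y* - g_Y)/β.
Δu = (3.09 - 0.1)/2.82 = 2.99/2.82 = 1.06 percentage points.
Year-end unemployment = 4.18 + 1.06 = 5.24%.

5.24%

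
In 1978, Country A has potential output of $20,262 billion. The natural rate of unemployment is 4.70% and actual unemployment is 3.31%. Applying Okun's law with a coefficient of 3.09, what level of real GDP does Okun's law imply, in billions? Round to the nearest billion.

Unemployment gap = 3.31 - 4.7 = -1.39 points, so the output gap is -3.09 × (-1.39) = 4.2951%.
Actual GDP = 20262 × (1 + 4.2951/100) = 20262 × 1.042951 ≈ 21132 billion.

$21,132 billion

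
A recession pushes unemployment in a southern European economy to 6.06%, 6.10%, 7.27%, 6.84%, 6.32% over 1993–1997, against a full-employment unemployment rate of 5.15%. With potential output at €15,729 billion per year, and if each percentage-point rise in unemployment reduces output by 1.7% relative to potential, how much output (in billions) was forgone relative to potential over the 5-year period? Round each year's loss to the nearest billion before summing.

Year 1993: gap = -1.7 × (6.06 - 5.15) = -1.547%, loss ≈ 15729 × 1.547/100 ≈ 243.
Year 1994: gap = -1.7 × (6.1 - 5.15) = -1.615%, loss ≈ 15729 × 1.615/100 ≈ 254.
Year 1995: gap = -1.7 × (7.27 - 5.15) = -3.604%, loss ≈ 15729 × 3.604/100 ≈ 567.
Year 1996: gap = -1.7 × (6.84 - 5.15) = -2.873%, loss ≈ 15729 × 2.873/100 ≈ 452.
Year 1997: gap = -1.7 × (6.32 - 5.15) = -1.989%, loss ≈ 15729 × 1.989/100 ≈ 313.
Total lost output = 243 + 254 + 567 + 452 + 313 = 1829 billion.

€1,829 billion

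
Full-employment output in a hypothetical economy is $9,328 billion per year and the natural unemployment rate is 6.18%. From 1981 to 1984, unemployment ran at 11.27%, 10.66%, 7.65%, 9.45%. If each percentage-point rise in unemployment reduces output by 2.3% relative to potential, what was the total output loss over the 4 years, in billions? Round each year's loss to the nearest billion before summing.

$3,070 billion

Year 1981: gap = -2.3 × (11.27 - 6.18) = -11.707%, loss ≈ 9328 × 11.707/100 ≈ 1092.
Year 1982: gap = -2.3 × (10.66 - 6.18) = -10.304%, loss ≈ 9328 × 10.304/100 ≈ 961.
Year 1983: gap = -2.3 × (7.65 - 6.18) = -3.381%, loss ≈ 9328 × 3.381/100 ≈ 315.
Year 1984: gap = -2.3 × (9.45 - 6.18) = -7.521%, loss ≈ 9328 × 7.521/100 ≈ 702.
Total lost output = 1092 + 961 + 315 + 702 = 3070 billion.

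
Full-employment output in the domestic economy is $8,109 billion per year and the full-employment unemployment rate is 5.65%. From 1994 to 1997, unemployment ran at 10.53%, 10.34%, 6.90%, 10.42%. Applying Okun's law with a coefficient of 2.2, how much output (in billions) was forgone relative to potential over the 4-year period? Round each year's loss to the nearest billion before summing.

$2,782 billion

Year 1994: gap = -2.2 × (10.53 - 5.65) = -10.736%, loss ≈ 8109 × 10.736/100 ≈ 871.
Year 1995: gap = -2.2 × (10.34 - 5.65) = -10.318%, loss ≈ 8109 × 10.318/100 ≈ 837.
Year 1996: gap = -2.2 × (6.9 - 5.65) = -2.75%, loss ≈ 8109 × 2.75/100 ≈ 223.
Year 1997: gap = -2.2 × (10.42 - 5.65) = -10.494%, loss ≈ 8109 × 10.494/100 ≈ 851.
Total lost output = 871 + 837 + 223 + 851 = 2782 billion.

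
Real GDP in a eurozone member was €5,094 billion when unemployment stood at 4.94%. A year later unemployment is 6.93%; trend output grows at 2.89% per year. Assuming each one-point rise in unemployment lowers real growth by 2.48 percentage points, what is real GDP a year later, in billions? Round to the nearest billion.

Δu = 6.93 - 4.94 = 1.99 points.
Okun's law (growth form): g_Y = g_Y* - β × Δu = 2.89 - 2.48 × (1.99) = 2.89 - 4.9352 = -2.0452%.
Real GDP in the next year = 5094 × (1 - 2.0452/100) = 5094 × 0.979548 ≈ 4990 billion.

€4,990 billion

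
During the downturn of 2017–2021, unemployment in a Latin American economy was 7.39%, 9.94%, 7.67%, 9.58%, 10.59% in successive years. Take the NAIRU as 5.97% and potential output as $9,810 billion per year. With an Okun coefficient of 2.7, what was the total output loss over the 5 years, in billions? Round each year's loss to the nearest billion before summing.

Year 2017: gap = -2.7 × (7.39 - 5.97) = -3.834%, loss ≈ 9810 × 3.834/100 ≈ 376.
Year 2018: gap = -2.7 × (9.94 - 5.97) = -10.719%, loss ≈ 9810 × 10.719/100 ≈ 1052.
Year 2019: gap = -2.7 × (7.67 - 5.97) = -4.59%, loss ≈ 9810 × 4.59/100 ≈ 450.
Year 2020: gap = -2.7 × (9.58 - 5.97) = -9.747%, loss ≈ 9810 × 9.747/100 ≈ 956.
Year 2021: gap = -2.7 × (10.59 - 5.97) = -12.474%, loss ≈ 9810 × 12.474/100 ≈ 1224.
Total lost output = 376 + 1052 + 450 + 956 + 1224 = 4058 billion.

$4,058 billion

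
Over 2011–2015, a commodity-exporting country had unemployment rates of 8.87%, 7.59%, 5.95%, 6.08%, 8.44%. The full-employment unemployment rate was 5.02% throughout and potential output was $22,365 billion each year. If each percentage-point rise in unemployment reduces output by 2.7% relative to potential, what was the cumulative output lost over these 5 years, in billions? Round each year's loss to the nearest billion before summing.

Year 2011: gap = -2.7 × (8.87 - 5.02) = -10.395%, loss ≈ 22365 × 10.395/100 ≈ 2325.
Year 2012: gap = -2.7 × (7.59 - 5.02) = -6.939%, loss ≈ 22365 × 6.939/100 ≈ 1552.
Year 2013: gap = -2.7 × (5.95 - 5.02) = -2.511%, loss ≈ 22365 × 2.511/100 ≈ 562.
Year 2014: gap = -2.7 × (6.08 - 5.02) = -2.862%, loss ≈ 22365 × 2.862/100 ≈ 640.
Year 2015: gap = -2.7 × (8.44 - 5.02) = -9.234%, loss ≈ 22365 × 9.234/100 ≈ 2065.
Total lost output = 2325 + 1552 + 562 + 640 + 2065 = 7144 billion.

$7,144 billion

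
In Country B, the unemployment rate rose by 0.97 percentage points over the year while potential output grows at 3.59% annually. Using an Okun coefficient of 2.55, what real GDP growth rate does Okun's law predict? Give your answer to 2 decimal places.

1.12%

Growth-rate Okun's law: g_Y = g_Y* - β × Δu.
g_Y = 3.59 - 2.55 × (0.97) = 3.59 - 2.4735 = 1.1165%, i.e. 1.12% to 2 d.p.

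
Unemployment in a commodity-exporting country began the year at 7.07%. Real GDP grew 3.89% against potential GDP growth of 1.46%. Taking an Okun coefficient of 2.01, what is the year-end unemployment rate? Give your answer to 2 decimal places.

5.86%

Growth-rate Okun's law: g_Y = g_Y* - β × Δu, so Δu = (g_Y* - g_Y)/β.
Δu = (1.46 - 3.89)/2.01 = -2.43/2.01 = -1.21 percentage points.
Year-end unemployment = 7.07 - 1.21 = 5.86%.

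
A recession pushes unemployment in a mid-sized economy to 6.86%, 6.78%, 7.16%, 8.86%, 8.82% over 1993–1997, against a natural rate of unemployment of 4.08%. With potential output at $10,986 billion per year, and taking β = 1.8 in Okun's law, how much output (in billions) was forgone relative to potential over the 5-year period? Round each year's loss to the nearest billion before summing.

$3,575 billion

Year 1993: gap = -1.8 × (6.86 - 4.08) = -5.004%, loss ≈ 10986 × 5.004/100 ≈ 550.
Year 1994: gap = -1.8 × (6.78 - 4.08) = -4.86%, loss ≈ 10986 × 4.86/100 ≈ 534.
Year 1995: gap = -1.8 × (7.16 - 4.08) = -5.544%, loss ≈ 10986 × 5.544/100 ≈ 609.
Year 1996: gap = -1.8 × (8.86 - 4.08) = -8.604%, loss ≈ 10986 × 8.604/100 ≈ 945.
Year 1997: gap = -1.8 × (8.82 - 4.08) = -8.532%, loss ≈ 10986 × 8.532/100 ≈ 937.
Total lost output = 550 + 534 + 609 + 945 + 937 = 3575 billion.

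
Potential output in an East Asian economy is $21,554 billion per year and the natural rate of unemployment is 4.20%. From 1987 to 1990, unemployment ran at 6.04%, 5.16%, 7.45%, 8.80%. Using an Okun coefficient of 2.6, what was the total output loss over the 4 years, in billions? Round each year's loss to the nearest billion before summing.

Year 1987: gap = -2.6 × (6.04 - 4.2) = -4.784%, loss ≈ 21554 × 4.784/100 ≈ 1031.
Year 1988: gap = -2.6 × (5.16 - 4.2) = -2.496%, loss ≈ 21554 × 2.496/100 ≈ 538.
Year 1989: gap = -2.6 × (7.45 - 4.2) = -8.45%, loss ≈ 21554 × 8.45/100 ≈ 1821.
Year 1990: gap = -2.6 × (8.8 - 4.2) = -11.96%, loss ≈ 21554 × 11.96/100 ≈ 2578.
Total lost output = 1031 + 538 + 1821 + 2578 = 5968 billion.

$5,968 billion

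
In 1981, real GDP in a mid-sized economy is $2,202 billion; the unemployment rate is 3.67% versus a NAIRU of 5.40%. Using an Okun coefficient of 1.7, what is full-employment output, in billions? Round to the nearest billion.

$2,139 billion

Unemployment gap = 3.67 - 5.4 = -1.73 points, so output gap = -1.7 × (-1.73) = 2.941%.
Since Y = Y* × (1 + gap/100), Y* = 2202/1.02941 ≈ 2139 billion.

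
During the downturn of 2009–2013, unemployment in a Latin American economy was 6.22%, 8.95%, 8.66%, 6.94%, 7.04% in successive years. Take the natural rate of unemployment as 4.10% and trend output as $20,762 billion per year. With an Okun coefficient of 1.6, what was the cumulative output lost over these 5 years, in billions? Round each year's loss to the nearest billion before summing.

Year 2009: gap = -1.6 × (6.22 - 4.1) = -3.392%, loss ≈ 20762 × 3.392/100 ≈ 704.
Year 2010: gap = -1.6 × (8.95 - 4.1) = -7.76%, loss ≈ 20762 × 7.76/100 ≈ 1611.
Year 2011: gap = -1.6 × (8.66 - 4.1) = -7.296%, loss ≈ 20762 × 7.296/100 ≈ 1515.
Year 2012: gap = -1.6 × (6.94 - 4.1) = -4.544%, loss ≈ 20762 × 4.544/100 ≈ 943.
Year 2013: gap = -1.6 × (7.04 - 4.1) = -4.704%, loss ≈ 20762 × 4.704/100 ≈ 977.
Total lost output = 704 + 1611 + 1515 + 943 + 977 = 5750 billion.

$5,750 billion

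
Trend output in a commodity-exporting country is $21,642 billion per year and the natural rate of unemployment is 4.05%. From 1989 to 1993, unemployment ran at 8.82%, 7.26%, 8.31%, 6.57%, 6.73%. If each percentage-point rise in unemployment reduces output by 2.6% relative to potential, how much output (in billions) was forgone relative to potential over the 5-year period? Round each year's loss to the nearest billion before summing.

$9,813 billion

Year 1989: gap = -2.6 × (8.82 - 4.05) = -12.402%, loss ≈ 21642 × 12.402/100 ≈ 2684.
Year 1990: gap = -2.6 × (7.26 - 4.05) = -8.346%, loss ≈ 21642 × 8.346/100 ≈ 1806.
Year 1991: gap = -2.6 × (8.31 - 4.05) = -11.076%, loss ≈ 21642 × 11.076/100 ≈ 2397.
Year 1992: gap = -2.6 × (6.57 - 4.05) = -6.552%, loss ≈ 21642 × 6.552/100 ≈ 1418.
Year 1993: gap = -2.6 × (6.73 - 4.05) = -6.968%, loss ≈ 21642 × 6.968/100 ≈ 1508.
Total lost output = 2684 + 1806 + 2397 + 1418 + 1508 = 9813 billion.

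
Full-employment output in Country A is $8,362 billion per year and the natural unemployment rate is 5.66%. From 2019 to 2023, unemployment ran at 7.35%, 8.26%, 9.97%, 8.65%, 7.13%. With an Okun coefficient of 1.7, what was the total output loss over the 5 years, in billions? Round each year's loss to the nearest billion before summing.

Year 2019: gap = -1.7 × (7.35 - 5.66) = -2.873%, loss ≈ 8362 × 2.873/100 ≈ 240.
Year 2020: gap = -1.7 × (8.26 - 5.66) = -4.42%, loss ≈ 8362 × 4.42/100 ≈ 370.
Year 2021: gap = -1.7 × (9.97 - 5.66) = -7.327%, loss ≈ 8362 × 7.327/100 ≈ 613.
Year 2022: gap = -1.7 × (8.65 - 5.66) = -5.083%, loss ≈ 8362 × 5.083/100 ≈ 425.
Year 2023: gap = -1.7 × (7.13 - 5.66) = -2.499%, loss ≈ 8362 × 2.499/100 ≈ 209.
Total lost output = 240 + 370 + 613 + 425 + 209 = 1857 billion.

$1,857 billion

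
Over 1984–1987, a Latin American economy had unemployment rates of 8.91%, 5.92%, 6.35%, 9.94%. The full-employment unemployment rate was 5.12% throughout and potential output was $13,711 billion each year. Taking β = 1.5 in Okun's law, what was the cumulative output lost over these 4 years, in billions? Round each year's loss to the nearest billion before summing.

Year 1984: gap = -1.5 × (8.91 - 5.12) = -5.685%, loss ≈ 13711 × 5.685/100 ≈ 779.
Year 1985: gap = -1.5 × (5.92 - 5.12) = -1.2%, loss ≈ 13711 × 1.2/100 ≈ 165.
Year 1986: gap = -1.5 × (6.35 - 5.12) = -1.845%, loss ≈ 13711 × 1.845/100 ≈ 253.
Year 1987: gap = -1.5 × (9.94 - 5.12) = -7.23%, loss ≈ 13711 × 7.23/100 ≈ 991.
Total lost output = 779 + 165 + 253 + 991 = 2188 billion.

$2,188 billion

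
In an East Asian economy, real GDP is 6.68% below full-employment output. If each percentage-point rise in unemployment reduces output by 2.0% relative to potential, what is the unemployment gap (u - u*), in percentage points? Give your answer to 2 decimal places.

Okun's law: output gap = -β × (u - u*), so u - u* = -(output gap)/β.
u - u* = -(-6.68)/2.0 = 3.34 percentage points.

3.34 percentage points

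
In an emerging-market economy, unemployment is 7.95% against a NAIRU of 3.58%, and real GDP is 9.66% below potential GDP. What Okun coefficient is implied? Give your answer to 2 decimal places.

β ≈ 2.21

Okun's law: output gap = -β × (u - u*).
-9.66 = -β × (7.95 - 3.58) = -β × 4.37, so β = 9.66/4.37 = 2.21.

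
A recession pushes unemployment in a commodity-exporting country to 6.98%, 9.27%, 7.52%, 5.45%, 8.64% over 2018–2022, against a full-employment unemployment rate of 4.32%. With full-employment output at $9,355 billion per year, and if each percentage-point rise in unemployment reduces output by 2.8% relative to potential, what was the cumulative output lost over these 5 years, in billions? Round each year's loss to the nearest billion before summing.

$4,260 billion

Year 2018: gap = -2.8 × (6.98 - 4.32) = -7.448%, loss ≈ 9355 × 7.448/100 ≈ 697.
Year 2019: gap = -2.8 × (9.27 - 4.32) = -13.86%, loss ≈ 9355 × 13.86/100 ≈ 1297.
Year 2020: gap = -2.8 × (7.52 - 4.32) = -8.96%, loss ≈ 9355 × 8.96/100 ≈ 838.
Year 2021: gap = -2.8 × (5.45 - 4.32) = -3.164%, loss ≈ 9355 × 3.164/100 ≈ 296.
Year 2022: gap = -2.8 × (8.64 - 4.32) = -12.096%, loss ≈ 9355 × 12.096/100 ≈ 1132.
Total lost output = 697 + 1297 + 838 + 296 + 1132 = 4260 billion.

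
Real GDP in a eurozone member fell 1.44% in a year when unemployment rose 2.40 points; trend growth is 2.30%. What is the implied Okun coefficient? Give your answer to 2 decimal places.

Growth form: g_Y = g_Y* - β × Δu, so β = (g_Y* - g_Y)/Δu.
β = (2.3 + 1.44)/2.40 = 3.74/2.40 = 1.56.

β ≈ 1.56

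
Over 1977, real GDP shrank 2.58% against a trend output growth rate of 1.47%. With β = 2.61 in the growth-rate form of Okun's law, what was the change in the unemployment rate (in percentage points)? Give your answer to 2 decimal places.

Growth-rate Okun's law: g_Y = g_Y* - β × Δu, so Δu = (g_Y* - g_Y)/β.
Δu = (1.47 + 2.58)/2.61 = 4.05/2.61 = 1.55 percentage points.

1.55 percentage points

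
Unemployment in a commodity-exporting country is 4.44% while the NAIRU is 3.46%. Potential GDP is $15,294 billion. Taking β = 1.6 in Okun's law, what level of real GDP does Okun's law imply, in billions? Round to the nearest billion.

Unemployment gap = 4.44 - 3.46 = 0.98 points, so the output gap is -1.6 × 0.98 = -1.568%.
Actual GDP = 15294 × (1 - 1.568/100) = 15294 × 0.98432 ≈ 15054 billion.

$15,054 billion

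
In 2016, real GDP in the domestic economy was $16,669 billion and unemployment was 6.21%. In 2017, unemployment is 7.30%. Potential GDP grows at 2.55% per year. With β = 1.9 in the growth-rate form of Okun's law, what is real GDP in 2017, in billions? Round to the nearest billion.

$16,749 billion

Δu = 7.3 - 6.21 = 1.09 points.
Okun's law (growth form): g_Y = g_Y* - β × Δu = 2.55 - 1.9 × (1.09) = 2.55 - 2.071 = 0.479%.
Real GDP in the next year = 16669 × (1 + 0.479/100) = 16669 × 1.00479 ≈ 16749 billion.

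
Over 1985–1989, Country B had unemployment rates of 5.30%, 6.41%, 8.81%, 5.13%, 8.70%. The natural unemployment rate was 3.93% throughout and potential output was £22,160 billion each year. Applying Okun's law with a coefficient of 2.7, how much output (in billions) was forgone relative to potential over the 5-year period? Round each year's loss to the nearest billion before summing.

£8,796 billion

Year 1985: gap = -2.7 × (5.3 - 3.93) = -3.699%, loss ≈ 22160 × 3.699/100 ≈ 820.
Year 1986: gap = -2.7 × (6.41 - 3.93) = -6.696%, loss ≈ 22160 × 6.696/100 ≈ 1484.
Year 1987: gap = -2.7 × (8.81 - 3.93) = -13.176%, loss ≈ 22160 × 13.176/100 ≈ 2920.
Year 1988: gap = -2.7 × (5.13 - 3.93) = -3.24%, loss ≈ 22160 × 3.24/100 ≈ 718.
Year 1989: gap = -2.7 × (8.7 - 3.93) = -12.879%, loss ≈ 22160 × 12.879/100 ≈ 2854.
Total lost output = 820 + 1484 + 2920 + 718 + 2854 = 8796 billion.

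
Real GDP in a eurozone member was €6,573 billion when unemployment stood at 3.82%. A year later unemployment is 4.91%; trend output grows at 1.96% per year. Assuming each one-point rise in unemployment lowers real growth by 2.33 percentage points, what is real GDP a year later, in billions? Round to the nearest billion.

€6,535 billion

Δu = 4.91 - 3.82 = 1.09 points.
Okun's law (growth form): g_Y = g_Y* - β × Δu = 1.96 - 2.33 × (1.09) = 1.96 - 2.5397 = -0.5797%.
Real GDP in the next year = 6573 × (1 - 0.5797/100) = 6573 × 0.994203 ≈ 6535 billion.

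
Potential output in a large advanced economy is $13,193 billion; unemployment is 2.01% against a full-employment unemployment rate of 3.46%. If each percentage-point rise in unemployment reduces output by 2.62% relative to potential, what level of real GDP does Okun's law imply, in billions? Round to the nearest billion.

Unemployment gap = 2.01 - 3.46 = -1.45 points, so the output gap is -2.62 × (-1.45) = 3.799%.
Actual GDP = 13193 × (1 + 3.799/100) = 13193 × 1.03799 ≈ 13694 billion.

$13,694 billion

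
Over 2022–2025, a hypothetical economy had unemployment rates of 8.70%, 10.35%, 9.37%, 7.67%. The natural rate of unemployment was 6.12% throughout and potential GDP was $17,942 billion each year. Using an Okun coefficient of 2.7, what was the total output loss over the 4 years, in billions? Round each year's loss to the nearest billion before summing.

Year 2022: gap = -2.7 × (8.7 - 6.12) = -6.966%, loss ≈ 17942 × 6.966/100 ≈ 1250.
Year 2023: gap = -2.7 × (10.35 - 6.12) = -11.421%, loss ≈ 17942 × 11.421/100 ≈ 2049.
Year 2024: gap = -2.7 × (9.37 - 6.12) = -8.775%, loss ≈ 17942 × 8.775/100 ≈ 1574.
Year 2025: gap = -2.7 × (7.67 - 6.12) = -4.185%, loss ≈ 17942 × 4.185/100 ≈ 751.
Total lost output = 1250 + 2049 + 1574 + 751 = 5624 billion.

$5,624 billion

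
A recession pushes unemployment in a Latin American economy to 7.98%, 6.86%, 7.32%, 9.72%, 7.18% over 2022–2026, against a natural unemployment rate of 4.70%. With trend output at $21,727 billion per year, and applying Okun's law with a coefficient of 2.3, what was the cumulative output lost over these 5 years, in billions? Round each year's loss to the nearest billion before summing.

Year 2022: gap = -2.3 × (7.98 - 4.7) = -7.544%, loss ≈ 21727 × 7.544/100 ≈ 1639.
Year 2023: gap = -2.3 × (6.86 - 4.7) = -4.968%, loss ≈ 21727 × 4.968/100 ≈ 1079.
Year 2024: gap = -2.3 × (7.32 - 4.7) = -6.026%, loss ≈ 21727 × 6.026/100 ≈ 1309.
Year 2025: gap = -2.3 × (9.72 - 4.7) = -11.546%, loss ≈ 21727 × 11.546/100 ≈ 2509.
Year 2026: gap = -2.3 × (7.18 - 4.7) = -5.704%, loss ≈ 21727 × 5.704/100 ≈ 1239.
Total lost output = 1639 + 1079 + 1309 + 2509 + 1239 = 7775 billion.

$7,775 billion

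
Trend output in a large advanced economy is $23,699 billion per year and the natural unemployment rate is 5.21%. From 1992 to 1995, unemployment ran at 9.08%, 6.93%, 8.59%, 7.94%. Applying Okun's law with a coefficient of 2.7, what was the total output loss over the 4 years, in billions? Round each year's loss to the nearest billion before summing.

Year 1992: gap = -2.7 × (9.08 - 5.21) = -10.449%, loss ≈ 23699 × 10.449/100 ≈ 2476.
Year 1993: gap = -2.7 × (6.93 - 5.21) = -4.644%, loss ≈ 23699 × 4.644/100 ≈ 1101.
Year 1994: gap = -2.7 × (8.59 - 5.21) = -9.126%, loss ≈ 23699 × 9.126/100 ≈ 2163.
Year 1995: gap = -2.7 × (7.94 - 5.21) = -7.371%, loss ≈ 23699 × 7.371/100 ≈ 1747.
Total lost output = 2476 + 1101 + 2163 + 1747 = 7487 billion.

$7,487 billion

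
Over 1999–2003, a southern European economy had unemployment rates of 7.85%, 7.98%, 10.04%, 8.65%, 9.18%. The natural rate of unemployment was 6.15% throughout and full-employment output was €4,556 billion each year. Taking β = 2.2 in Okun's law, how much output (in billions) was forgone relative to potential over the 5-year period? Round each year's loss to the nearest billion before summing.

Year 1999: gap = -2.2 × (7.85 - 6.15) = -3.74%, loss ≈ 4556 × 3.74/100 ≈ 170.
Year 2000: gap = -2.2 × (7.98 - 6.15) = -4.026%, loss ≈ 4556 × 4.026/100 ≈ 183.
Year 2001: gap = -2.2 × (10.04 - 6.15) = -8.558%, loss ≈ 4556 × 8.558/100 ≈ 390.
Year 2002: gap = -2.2 × (8.65 - 6.15) = -5.5%, loss ≈ 4556 × 5.5/100 ≈ 251.
Year 2003: gap = -2.2 × (9.18 - 6.15) = -6.666%, loss ≈ 4556 × 6.666/100 ≈ 304.
Total lost output = 170 + 183 + 390 + 251 + 304 = 1298 billion.

€1,298 billion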